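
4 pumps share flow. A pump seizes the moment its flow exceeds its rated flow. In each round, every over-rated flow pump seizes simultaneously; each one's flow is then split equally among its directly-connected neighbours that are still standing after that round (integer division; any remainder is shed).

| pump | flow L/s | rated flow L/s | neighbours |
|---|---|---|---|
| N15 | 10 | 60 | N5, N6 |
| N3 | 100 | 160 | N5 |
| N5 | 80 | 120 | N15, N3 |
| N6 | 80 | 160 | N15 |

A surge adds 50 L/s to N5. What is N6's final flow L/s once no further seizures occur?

155

Round 1 — N5 at 130 > 120. N5 seizes.
  N5 sheds 130 L/s to N15, N3: 65 each.
    N15: 10+65 = 75 > 60
    N3: 100+65 = 165 > 160
Round 2 — N15, N3 seize.
  N15 sheds 75 L/s to N6: 75 each.
    N6: 80+75 = 155 ≤ 160
  N3 sheds 165 L/s: no online neighbours, lost.
No further seizures.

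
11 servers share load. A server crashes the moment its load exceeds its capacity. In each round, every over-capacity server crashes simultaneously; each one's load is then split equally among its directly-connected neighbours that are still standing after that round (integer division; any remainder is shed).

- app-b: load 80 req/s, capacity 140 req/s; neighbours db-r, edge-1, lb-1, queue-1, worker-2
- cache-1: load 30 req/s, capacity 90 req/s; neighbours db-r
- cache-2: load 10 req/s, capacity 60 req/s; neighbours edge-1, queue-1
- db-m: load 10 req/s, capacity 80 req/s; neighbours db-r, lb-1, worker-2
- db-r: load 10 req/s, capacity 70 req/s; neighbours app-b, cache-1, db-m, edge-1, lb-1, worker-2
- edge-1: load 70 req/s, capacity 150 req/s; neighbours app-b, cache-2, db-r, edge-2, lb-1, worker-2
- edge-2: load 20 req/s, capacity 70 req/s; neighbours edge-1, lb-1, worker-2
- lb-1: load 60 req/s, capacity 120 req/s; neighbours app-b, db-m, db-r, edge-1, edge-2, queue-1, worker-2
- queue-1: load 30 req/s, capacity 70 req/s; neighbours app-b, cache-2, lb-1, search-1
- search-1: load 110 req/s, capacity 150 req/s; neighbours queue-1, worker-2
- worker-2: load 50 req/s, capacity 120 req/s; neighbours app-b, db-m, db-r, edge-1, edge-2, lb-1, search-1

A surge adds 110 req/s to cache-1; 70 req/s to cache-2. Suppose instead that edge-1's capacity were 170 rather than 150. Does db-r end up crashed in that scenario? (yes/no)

With edge-1's capacity at 170:
Round 1 — cache-1 at 140 > 90; cache-2 at 80 > 60. cache-1, cache-2 crash.
  cache-1 sheds 140 req/s to db-r: 140 each.
    db-r: 10+140 = 150 > 70
  cache-2 sheds 80 req/s to edge-1, queue-1: 40 each.
    edge-1: 70+40 = 110 ≤ 170
    queue-1: 30+40 = 70 ≤ 70
Round 2 — db-r crashes.
  db-r sheds 150 req/s to app-b, db-m, edge-1, lb-1, worker-2: 30 each.
    app-b: 80+30 = 110 ≤ 140
    db-m: 10+30 = 40 ≤ 80
    edge-1: 110+30 = 140 ≤ 170
    lb-1: 60+30 = 90 ≤ 120
    worker-2: 50+30 = 80 ≤ 120
No further crashes.

yes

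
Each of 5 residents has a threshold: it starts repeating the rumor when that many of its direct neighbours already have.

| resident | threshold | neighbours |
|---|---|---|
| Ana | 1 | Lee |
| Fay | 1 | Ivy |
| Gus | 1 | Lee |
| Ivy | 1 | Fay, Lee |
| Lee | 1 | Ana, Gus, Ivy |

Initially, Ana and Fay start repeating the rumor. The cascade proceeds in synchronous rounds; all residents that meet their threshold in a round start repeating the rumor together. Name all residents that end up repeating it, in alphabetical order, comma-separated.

Ana, Fay, Gus, Ivy, Lee

Round 1 — Ana, Fay start repeating the rumor (initial).
Round 2 — checking thresholds:
  Ivy: 1 of 2 neighbours ≥ 1, starts repeating the rumor.
  Lee: 1 of 3 neighbours ≥ 1, starts repeating the rumor.
Round 3 — checking thresholds:
  Gus: 1 of 1 neighbours ≥ 1, starts repeating the rumor.
Round 4 — no new spreads; cascade stops.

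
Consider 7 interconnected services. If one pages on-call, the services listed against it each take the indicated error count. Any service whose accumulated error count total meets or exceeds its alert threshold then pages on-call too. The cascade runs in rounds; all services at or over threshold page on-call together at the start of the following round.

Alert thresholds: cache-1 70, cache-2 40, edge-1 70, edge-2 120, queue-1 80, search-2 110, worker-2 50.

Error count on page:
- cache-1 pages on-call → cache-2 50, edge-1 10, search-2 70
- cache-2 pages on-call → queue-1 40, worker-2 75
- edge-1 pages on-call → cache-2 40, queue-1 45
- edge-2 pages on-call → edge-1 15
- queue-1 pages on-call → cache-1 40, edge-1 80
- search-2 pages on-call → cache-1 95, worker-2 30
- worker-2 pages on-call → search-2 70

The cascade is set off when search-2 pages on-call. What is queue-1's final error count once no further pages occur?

Round 1 — search-2 pages on-call (initial).
  cache-1: +95 → 95 ≥ 70
  worker-2: +30 → 30 < 50
Round 2 — cache-1 pages on-call.
  cache-2: +50 → 50 ≥ 40
  edge-1: +10 → 10 < 70
Round 3 — cache-2 pages on-call.
  queue-1: +40 → 40 < 80
  worker-2: +75 → 105 ≥ 50
Round 4 — worker-2 pages on-call.
No further pages.

40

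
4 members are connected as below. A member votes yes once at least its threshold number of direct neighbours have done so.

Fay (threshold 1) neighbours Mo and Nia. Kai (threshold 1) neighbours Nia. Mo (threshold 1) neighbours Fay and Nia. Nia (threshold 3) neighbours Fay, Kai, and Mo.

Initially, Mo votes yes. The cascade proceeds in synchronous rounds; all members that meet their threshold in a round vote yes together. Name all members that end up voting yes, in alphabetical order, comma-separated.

Fay, Mo

Round 1 — Mo votes yes (initial).
Round 2 — checking thresholds:
  Fay: 1 of 2 neighbours ≥ 1, votes yes.
  Nia: 1 of 3 neighbours < 3, holds.
Round 3 — no new yes votes; cascade stops.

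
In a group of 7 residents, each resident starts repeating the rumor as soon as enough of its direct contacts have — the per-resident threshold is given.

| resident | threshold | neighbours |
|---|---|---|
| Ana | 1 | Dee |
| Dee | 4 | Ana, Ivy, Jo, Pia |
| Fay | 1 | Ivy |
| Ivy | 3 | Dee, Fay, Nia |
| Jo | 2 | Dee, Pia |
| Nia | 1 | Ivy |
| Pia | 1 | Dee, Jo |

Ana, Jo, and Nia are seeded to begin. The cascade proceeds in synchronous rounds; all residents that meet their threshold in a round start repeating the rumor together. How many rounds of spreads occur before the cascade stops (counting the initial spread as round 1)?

Round 1 — Ana, Jo, Nia start repeating the rumor (initial).
Round 2 — checking thresholds:
  Dee: 2 of 4 neighbours < 4, not yet.
  Ivy: 1 of 3 neighbours < 3, not yet.
  Pia: 1 of 2 neighbours ≥ 1, starts repeating the rumor.
Round 3 — no new spreads; cascade stops.

2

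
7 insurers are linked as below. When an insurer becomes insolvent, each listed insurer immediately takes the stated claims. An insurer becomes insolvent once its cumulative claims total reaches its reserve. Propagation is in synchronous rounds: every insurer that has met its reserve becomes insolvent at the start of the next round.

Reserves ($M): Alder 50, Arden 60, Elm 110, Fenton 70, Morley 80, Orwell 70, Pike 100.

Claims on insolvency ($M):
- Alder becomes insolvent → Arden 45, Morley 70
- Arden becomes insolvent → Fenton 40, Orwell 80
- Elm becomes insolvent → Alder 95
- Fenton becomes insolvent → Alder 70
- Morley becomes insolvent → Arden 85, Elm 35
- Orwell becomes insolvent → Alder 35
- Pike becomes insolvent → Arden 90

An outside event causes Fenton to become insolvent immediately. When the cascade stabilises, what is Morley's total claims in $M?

Round 1 — Fenton becomes insolvent (initial).
  Alder: +70 → 70 ≥ 50
Round 2 — Alder becomes insolvent.
  Arden: +45 → 45 < 60
  Morley: +70 → 70 < 80
No further insolvencies.

70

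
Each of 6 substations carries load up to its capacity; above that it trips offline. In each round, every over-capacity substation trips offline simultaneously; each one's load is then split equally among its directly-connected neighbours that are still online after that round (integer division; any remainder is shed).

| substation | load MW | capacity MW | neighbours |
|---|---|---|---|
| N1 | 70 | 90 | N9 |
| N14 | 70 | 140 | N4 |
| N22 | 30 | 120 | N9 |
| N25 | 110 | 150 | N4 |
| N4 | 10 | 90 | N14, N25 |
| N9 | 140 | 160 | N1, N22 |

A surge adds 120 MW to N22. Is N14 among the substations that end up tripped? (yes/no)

Round 1 — N22 at 150 > 120. N22 trips offline.
  N22 sheds 150 MW to N9: 150 each.
    N9: 140+150 = 290 > 160
Round 2 — N9 trips offline.
  N9 sheds 290 MW to N1: 290 each.
    N1: 70+290 = 360 > 90
Round 3 — N1 trips offline.
  N1 sheds 360 MW: no online neighbours, lost.
No further trips.

no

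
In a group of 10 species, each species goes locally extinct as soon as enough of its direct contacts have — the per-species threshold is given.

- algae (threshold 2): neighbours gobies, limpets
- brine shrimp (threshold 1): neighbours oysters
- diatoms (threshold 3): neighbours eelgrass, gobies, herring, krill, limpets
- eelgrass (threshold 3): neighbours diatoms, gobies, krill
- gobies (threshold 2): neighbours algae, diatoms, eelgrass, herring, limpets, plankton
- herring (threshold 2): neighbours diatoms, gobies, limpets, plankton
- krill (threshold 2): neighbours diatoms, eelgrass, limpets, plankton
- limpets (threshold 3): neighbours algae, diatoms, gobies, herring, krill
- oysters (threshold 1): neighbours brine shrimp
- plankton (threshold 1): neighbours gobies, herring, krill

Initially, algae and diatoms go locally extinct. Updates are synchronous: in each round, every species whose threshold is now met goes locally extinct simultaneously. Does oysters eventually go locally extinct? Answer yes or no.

Round 1 — algae, diatoms go locally extinct (initial).
Round 2 — checking thresholds:
  eelgrass: 1 of 3 neighbours < 3, not yet.
  gobies: 2 of 6 neighbours ≥ 2, goes locally extinct.
  herring: 1 of 4 neighbours < 2, not yet.
  krill: 1 of 4 neighbours < 2, not yet.
  limpets: 2 of 5 neighbours < 3, not yet.
Round 3 — checking thresholds:
  eelgrass: 2 of 3 neighbours < 3, not yet.
  herring: 2 of 4 neighbours ≥ 2, goes locally extinct.
  krill: 1 of 4 neighbours < 2, not yet.
  limpets: 3 of 5 neighbours ≥ 3, goes locally extinct.
  plankton: 1 of 3 neighbours ≥ 1, goes locally extinct.
Round 4 — checking thresholds:
  eelgrass: 2 of 3 neighbours < 3, not yet.
  krill: 3 of 4 neighbours ≥ 2, goes locally extinct.
Round 5 — checking thresholds:
  eelgrass: 3 of 3 neighbours ≥ 3, goes locally extinct.
Round 6 — no new extinctions; cascade stops.

no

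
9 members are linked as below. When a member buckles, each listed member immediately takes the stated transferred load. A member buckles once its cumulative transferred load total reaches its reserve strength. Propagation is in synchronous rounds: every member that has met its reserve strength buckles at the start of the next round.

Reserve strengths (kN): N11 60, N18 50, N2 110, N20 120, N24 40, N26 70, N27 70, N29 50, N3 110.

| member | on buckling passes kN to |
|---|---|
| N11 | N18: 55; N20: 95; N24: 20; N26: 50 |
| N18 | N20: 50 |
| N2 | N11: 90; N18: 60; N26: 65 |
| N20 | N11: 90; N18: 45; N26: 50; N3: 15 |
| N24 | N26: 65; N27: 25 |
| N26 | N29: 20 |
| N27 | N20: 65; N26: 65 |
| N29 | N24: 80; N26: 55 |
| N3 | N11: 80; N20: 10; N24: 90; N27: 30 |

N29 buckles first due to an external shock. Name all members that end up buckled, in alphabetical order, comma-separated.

N24, N26, N29

Round 1 — N29 buckles (initial).
  N24: +80 → 80 ≥ 40
  N26: +55 → 55 < 70
Round 2 — N24 buckles.
  N26: +65 → 120 ≥ 70
  N27: +25 → 25 < 70
Round 3 — N26 buckles.
No further bucklings.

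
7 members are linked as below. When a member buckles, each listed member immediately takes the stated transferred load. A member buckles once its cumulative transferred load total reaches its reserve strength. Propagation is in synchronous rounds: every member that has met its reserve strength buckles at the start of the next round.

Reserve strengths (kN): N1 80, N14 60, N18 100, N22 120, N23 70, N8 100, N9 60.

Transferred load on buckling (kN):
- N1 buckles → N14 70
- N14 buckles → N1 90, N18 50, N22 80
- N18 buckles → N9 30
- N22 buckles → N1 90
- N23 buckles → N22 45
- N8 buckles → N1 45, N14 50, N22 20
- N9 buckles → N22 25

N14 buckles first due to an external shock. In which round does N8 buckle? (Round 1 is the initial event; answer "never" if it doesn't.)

never

Round 1 — N14 buckles (initial).
  N1: +90 → 90 ≥ 80
  N18: +50 → 50 < 100
  N22: +80 → 80 < 120
Round 2 — N1 buckles.
No further bucklings.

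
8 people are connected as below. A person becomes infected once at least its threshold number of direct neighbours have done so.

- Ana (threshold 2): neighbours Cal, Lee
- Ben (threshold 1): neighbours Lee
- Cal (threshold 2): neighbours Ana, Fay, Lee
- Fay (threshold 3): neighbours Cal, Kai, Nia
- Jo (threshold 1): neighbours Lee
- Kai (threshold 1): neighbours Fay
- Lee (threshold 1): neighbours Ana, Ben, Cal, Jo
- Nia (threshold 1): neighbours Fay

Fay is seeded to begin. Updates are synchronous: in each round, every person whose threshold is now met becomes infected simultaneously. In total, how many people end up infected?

3

Round 1 — Fay becomes infected (initial).
Round 2 — checking thresholds:
  Cal: 1 of 3 neighbours < 2, not yet.
  Kai: 1 of 1 neighbours ≥ 1, becomes infected.
  Nia: 1 of 1 neighbours ≥ 1, becomes infected.
Round 3 — no new infections; cascade stops.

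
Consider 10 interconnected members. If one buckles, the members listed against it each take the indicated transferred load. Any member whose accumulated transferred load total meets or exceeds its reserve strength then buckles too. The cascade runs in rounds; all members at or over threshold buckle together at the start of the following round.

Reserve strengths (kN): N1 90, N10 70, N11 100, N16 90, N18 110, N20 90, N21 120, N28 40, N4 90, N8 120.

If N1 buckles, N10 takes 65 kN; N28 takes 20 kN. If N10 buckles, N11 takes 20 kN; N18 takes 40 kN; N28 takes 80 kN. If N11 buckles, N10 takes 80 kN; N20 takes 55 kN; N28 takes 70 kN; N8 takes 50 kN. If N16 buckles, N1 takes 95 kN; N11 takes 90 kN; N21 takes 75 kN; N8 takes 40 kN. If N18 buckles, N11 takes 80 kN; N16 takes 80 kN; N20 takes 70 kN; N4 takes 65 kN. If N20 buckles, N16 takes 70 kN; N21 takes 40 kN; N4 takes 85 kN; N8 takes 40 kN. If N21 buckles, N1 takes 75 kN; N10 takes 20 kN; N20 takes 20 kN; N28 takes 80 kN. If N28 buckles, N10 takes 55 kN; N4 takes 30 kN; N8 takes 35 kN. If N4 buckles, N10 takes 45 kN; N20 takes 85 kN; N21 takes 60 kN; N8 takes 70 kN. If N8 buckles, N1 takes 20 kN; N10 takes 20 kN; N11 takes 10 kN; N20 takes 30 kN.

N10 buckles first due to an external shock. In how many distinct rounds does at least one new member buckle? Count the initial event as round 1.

2

Round 1 — N10 buckles (initial).
  N11: +20 → 20 < 100
  N18: +40 → 40 < 110
  N28: +80 → 80 ≥ 40
Round 2 — N28 buckles.
  N4: +30 → 30 < 90
  N8: +35 → 35 < 120
No further bucklings.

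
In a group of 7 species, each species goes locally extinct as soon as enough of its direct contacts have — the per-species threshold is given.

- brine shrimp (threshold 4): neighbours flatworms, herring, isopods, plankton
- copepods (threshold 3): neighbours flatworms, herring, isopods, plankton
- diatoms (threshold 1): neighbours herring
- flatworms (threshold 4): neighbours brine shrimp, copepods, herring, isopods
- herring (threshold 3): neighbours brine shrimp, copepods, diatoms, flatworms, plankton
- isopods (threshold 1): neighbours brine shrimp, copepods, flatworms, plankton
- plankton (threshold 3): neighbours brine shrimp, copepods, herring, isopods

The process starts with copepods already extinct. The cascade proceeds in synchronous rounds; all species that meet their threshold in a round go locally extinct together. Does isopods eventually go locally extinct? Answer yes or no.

Round 1 — copepods goes locally extinct (initial).
Round 2 — checking thresholds:
  flatworms: 1 of 4 neighbours < 4, holds.
  herring: 1 of 5 neighbours < 3, holds.
  isopods: 1 of 4 neighbours ≥ 1, goes locally extinct.
  plankton: 1 of 4 neighbours < 3, holds.
Round 3 — no new extinctions; cascade stops.

yes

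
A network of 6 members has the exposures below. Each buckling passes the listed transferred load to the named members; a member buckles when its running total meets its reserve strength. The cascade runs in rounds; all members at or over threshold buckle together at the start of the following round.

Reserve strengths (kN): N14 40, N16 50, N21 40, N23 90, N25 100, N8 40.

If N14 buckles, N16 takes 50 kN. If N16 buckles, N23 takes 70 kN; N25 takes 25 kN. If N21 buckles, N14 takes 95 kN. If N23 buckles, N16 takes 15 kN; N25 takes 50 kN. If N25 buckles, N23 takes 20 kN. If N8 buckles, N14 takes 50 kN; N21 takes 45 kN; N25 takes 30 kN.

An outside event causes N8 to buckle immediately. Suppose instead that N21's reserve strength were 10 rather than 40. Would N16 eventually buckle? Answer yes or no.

With N21's reserve strength at 10:
Round 1 — N8 buckles (initial).
  N14: +50 → 50 ≥ 40
  N21: +45 → 45 ≥ 10
  N25: +30 → 30 < 100
Round 2 — N14, N21 buckle.
  N16: +50 → 50 ≥ 50
Round 3 — N16 buckles.
  N23: +70 → 70 < 90
  N25: +25 → 55 < 100
No further bucklings.

yes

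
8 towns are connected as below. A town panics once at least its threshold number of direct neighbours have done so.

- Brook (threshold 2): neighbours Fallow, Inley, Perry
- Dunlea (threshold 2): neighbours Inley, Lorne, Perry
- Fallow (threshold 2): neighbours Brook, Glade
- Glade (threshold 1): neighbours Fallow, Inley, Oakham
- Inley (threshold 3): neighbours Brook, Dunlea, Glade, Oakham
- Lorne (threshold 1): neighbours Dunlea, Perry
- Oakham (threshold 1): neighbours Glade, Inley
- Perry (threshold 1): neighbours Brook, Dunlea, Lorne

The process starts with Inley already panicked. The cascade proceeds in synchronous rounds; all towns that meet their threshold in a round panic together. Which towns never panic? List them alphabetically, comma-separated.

Round 1 — Inley panics (initial).
Round 2 — checking thresholds:
  Brook: 1 of 3 neighbours < 2, holds.
  Dunlea: 1 of 3 neighbours < 2, holds.
  Glade: 1 of 3 neighbours ≥ 1, panics.
  Oakham: 1 of 2 neighbours ≥ 1, panics.
Round 3 — no new panics; cascade stops.

Brook, Dunlea, Fallow, Lorne, Perry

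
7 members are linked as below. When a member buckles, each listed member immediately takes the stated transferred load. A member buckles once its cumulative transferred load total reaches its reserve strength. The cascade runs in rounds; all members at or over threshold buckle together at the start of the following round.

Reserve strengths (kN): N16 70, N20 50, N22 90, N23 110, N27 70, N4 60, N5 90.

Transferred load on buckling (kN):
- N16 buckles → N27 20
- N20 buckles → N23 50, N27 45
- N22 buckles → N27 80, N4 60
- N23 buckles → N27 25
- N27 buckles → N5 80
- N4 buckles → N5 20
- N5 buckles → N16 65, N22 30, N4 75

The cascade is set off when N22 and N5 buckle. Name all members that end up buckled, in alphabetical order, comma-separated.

Round 1 — N22, N5 buckle (initial).
  N16: +65 → 65 < 70
  N27: +80 → 80 ≥ 70
  N4: +60+75 → 135 ≥ 60
Round 2 — N27, N4 buckle.
No further bucklings.

N22, N27, N4, N5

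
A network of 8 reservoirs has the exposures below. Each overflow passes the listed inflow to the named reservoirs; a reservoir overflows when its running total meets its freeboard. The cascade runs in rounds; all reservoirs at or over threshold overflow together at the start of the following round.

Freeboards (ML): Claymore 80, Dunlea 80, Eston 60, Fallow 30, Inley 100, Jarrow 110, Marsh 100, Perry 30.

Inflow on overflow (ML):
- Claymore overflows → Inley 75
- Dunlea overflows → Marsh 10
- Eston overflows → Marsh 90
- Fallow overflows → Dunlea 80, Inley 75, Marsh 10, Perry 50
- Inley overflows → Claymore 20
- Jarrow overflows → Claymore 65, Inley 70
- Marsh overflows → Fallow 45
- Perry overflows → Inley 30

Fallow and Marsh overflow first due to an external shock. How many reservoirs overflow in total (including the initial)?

5

Round 1 — Fallow, Marsh overflow (initial).
  Dunlea: +80 → 80 ≥ 80
  Inley: +75 → 75 < 100
  Perry: +50 → 50 ≥ 30
Round 2 — Dunlea, Perry overflow.
  Inley: +30 → 105 ≥ 100
Round 3 — Inley overflows.
  Claymore: +20 → 20 < 80
No further overflows.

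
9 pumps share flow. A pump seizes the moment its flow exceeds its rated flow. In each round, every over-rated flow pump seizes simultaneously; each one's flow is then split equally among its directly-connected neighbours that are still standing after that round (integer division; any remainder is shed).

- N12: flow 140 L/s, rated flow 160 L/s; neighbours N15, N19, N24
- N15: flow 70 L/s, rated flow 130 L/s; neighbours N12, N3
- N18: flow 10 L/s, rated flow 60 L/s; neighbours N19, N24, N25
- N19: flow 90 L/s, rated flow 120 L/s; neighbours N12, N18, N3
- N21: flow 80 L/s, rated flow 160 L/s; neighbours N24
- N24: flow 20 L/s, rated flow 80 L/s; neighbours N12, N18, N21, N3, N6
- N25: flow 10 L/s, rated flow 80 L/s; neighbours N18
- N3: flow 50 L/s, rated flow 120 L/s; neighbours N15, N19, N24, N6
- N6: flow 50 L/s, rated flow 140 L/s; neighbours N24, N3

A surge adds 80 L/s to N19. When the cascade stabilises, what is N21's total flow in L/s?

Round 1 — N19 at 170 > 120. N19 seizes.
  N19 sheds 170 L/s to N12, N18, N3: 56 each (2 lost).
    N12: 140+56 = 196 > 160
    N18: 10+56 = 66 > 60
    N3: 50+56 = 106 ≤ 120
Round 2 — N12, N18 seize.
  N12 sheds 196 L/s to N15, N24: 98 each.
    N15: 70+98 = 168 > 130
    N24: 20+98 = 118 > 80
  N18 sheds 66 L/s to N24, N25: 33 each.
    N24: 118+33 = 151 > 80
    N25: 10+33 = 43 ≤ 80
Round 3 — N15, N24 seize.
  N15 sheds 168 L/s to N3: 168 each.
    N3: 106+168 = 274 > 120
  N24 sheds 151 L/s to N21, N3, N6: 50 each (1 lost).
    N21: 80+50 = 130 ≤ 160
    N3: 274+50 = 324 > 120
    N6: 50+50 = 100 ≤ 140
Round 4 — N3 seizes.
  N3 sheds 324 L/s to N6: 324 each.
    N6: 100+324 = 424 > 140
Round 5 — N6 seizes.
  N6 sheds 424 L/s: no online neighbours, lost.
No further seizures.

130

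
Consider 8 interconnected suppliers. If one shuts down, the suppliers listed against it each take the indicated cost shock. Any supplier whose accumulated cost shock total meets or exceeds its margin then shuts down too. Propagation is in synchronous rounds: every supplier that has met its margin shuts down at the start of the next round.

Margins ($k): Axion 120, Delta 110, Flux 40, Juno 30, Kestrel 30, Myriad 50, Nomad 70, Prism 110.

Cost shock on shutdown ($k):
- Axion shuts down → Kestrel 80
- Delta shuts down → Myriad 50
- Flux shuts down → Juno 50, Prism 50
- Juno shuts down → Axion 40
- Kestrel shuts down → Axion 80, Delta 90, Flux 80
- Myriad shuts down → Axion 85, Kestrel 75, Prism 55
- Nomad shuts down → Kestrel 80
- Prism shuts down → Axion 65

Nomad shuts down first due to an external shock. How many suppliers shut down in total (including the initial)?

5

Round 1 — Nomad shuts down (initial).
  Kestrel: +80 → 80 ≥ 30
Round 2 — Kestrel shuts down.
  Axion: +80 → 80 < 120
  Delta: +90 → 90 < 110
  Flux: +80 → 80 ≥ 40
Round 3 — Flux shuts down.
  Juno: +50 → 50 ≥ 30
  Prism: +50 → 50 < 110
Round 4 — Juno shuts down.
  Axion: +40 → 120 ≥ 120
Round 5 — Axion shuts down.
No further shutdowns.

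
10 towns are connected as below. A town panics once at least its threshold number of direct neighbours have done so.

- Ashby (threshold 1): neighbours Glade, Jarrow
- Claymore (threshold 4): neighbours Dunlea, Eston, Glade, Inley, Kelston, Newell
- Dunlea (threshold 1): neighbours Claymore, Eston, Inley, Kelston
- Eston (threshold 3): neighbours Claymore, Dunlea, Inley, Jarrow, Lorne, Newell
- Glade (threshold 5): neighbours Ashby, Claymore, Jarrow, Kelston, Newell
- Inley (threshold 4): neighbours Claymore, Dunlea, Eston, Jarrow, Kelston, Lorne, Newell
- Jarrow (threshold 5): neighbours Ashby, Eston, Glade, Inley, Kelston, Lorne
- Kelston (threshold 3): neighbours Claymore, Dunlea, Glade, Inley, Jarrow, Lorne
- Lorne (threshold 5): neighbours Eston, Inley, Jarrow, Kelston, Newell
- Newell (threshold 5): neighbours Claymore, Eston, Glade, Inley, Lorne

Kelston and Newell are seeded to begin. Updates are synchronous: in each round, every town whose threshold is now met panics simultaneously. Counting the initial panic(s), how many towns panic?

Round 1 — Kelston, Newell panic (initial).
Round 2 — checking thresholds:
  Claymore: 2 of 6 neighbours < 4, holds.
  Dunlea: 1 of 4 neighbours ≥ 1, panics.
  Eston: 1 of 6 neighbours < 3, holds.
  Glade: 2 of 5 neighbours < 5, holds.
  Inley: 2 of 7 neighbours < 4, holds.
  Jarrow: 1 of 6 neighbours < 5, holds.
  Lorne: 2 of 5 neighbours < 5, holds.
Round 3 — no new panics; cascade stops.

3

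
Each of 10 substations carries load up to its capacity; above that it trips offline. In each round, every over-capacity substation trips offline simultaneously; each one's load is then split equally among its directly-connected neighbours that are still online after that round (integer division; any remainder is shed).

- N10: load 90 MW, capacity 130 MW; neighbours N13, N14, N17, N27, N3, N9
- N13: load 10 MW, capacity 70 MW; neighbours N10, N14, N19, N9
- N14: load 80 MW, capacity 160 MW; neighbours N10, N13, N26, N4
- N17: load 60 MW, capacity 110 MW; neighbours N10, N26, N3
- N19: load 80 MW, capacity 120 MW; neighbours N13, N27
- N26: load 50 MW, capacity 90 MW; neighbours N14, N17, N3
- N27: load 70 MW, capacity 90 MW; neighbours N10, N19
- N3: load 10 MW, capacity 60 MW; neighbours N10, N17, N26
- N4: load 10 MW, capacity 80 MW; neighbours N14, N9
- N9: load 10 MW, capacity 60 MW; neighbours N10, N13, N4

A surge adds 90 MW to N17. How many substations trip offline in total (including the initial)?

10

Round 1 — N17 at 150 > 110. N17 trips offline.
  N17 sheds 150 MW to N10, N26, N3: 50 each.
    N10: 90+50 = 140 > 130
    N26: 50+50 = 100 > 90
    N3: 10+50 = 60 ≤ 60
Round 2 — N10, N26 trip offline.
  N10 sheds 140 MW to N13, N14, N27, N3, N9: 28 each.
    N13: 10+28 = 38 ≤ 70
    N14: 80+28 = 108 ≤ 160
    N27: 70+28 = 98 > 90
    N3: 60+28 = 88 > 60
    N9: 10+28 = 38 ≤ 60
  N26 sheds 100 MW to N14, N3: 50 each.
    N14: 108+50 = 158 ≤ 160
    N3: 88+50 = 138 > 60
Round 3 — N27, N3 trip offline.
  N27 sheds 98 MW to N19: 98 each.
    N19: 80+98 = 178 > 120
  N3 sheds 138 MW: no online neighbours, lost.
Round 4 — N19 trips offline.
  N19 sheds 178 MW to N13: 178 each.
    N13: 38+178 = 216 > 70
Round 5 — N13 trips offline.
  N13 sheds 216 MW to N14, N9: 108 each.
    N14: 158+108 = 266 > 160
    N9: 38+108 = 146 > 60
Round 6 — N14, N9 trip offline.
  N14 sheds 266 MW to N4: 266 each.
    N4: 10+266 = 276 > 80
  N9 sheds 146 MW to N4: 146 each.
    N4: 276+146 = 422 > 80
Round 7 — N4 trips offline.
  N4 sheds 422 MW: no online neighbours, lost.
No further trips.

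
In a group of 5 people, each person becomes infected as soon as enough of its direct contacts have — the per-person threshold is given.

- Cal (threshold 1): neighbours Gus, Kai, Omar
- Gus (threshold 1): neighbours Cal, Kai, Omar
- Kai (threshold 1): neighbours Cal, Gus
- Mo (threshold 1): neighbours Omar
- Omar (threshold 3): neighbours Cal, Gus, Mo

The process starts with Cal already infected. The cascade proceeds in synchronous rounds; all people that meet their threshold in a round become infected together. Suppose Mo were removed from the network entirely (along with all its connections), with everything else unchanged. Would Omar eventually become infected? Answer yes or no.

no

With Mo removed:
Round 1 — Cal becomes infected (initial).
Round 2 — checking thresholds:
  Gus: 1 of 3 neighbours ≥ 1, becomes infected.
  Kai: 1 of 2 neighbours ≥ 1, becomes infected.
  Omar: 1 of 2 neighbours < 3, not yet.
Round 3 — no new infections; cascade stops.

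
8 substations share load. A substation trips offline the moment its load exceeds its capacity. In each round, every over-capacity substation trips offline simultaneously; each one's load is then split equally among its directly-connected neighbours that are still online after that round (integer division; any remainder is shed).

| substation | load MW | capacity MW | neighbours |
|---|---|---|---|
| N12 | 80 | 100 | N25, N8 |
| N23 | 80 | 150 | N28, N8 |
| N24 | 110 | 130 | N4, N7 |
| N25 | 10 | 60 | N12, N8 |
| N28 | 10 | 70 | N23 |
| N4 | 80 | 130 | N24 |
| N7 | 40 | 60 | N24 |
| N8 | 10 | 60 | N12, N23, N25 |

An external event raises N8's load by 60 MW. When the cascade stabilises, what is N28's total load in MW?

Round 1 — N8 at 70 > 60. N8 trips offline.
  N8 sheds 70 MW to N12, N23, N25: 23 each (1 lost).
    N12: 80+23 = 103 > 100
    N23: 80+23 = 103 ≤ 150
    N25: 10+23 = 33 ≤ 60
Round 2 — N12 trips offline.
  N12 sheds 103 MW to N25: 103 each.
    N25: 33+103 = 136 > 60
Round 3 — N25 trips offline.
  N25 sheds 136 MW: no online neighbours, lost.
No further trips.

10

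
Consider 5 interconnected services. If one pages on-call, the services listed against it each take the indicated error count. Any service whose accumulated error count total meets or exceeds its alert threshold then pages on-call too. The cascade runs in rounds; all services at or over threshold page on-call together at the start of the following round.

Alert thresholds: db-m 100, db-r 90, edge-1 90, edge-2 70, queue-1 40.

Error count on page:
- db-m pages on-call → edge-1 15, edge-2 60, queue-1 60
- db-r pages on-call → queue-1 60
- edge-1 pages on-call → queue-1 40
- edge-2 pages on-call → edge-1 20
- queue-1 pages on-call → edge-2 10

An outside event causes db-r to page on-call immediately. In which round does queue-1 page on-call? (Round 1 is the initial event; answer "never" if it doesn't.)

2

Round 1 — db-r pages on-call (initial).
  queue-1: +60 → 60 ≥ 40
Round 2 — queue-1 pages on-call.
  edge-2: +10 → 10 < 70
No further pages.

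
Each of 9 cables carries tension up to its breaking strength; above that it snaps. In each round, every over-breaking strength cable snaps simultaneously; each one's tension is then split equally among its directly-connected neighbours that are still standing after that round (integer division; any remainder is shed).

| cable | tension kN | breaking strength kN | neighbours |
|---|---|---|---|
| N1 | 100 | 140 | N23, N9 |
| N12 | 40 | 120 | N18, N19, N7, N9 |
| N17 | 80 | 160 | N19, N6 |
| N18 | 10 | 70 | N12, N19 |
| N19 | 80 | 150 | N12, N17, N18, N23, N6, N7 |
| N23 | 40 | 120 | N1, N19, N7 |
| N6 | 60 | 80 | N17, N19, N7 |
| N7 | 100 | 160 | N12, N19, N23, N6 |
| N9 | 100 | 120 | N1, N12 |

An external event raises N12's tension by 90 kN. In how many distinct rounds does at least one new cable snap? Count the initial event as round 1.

6

Round 1 — N12 at 130 > 120. N12 snaps.
  N12 sheds 130 kN to N18, N19, N7, N9: 32 each (2 lost).
    N18: 10+32 = 42 ≤ 70
    N19: 80+32 = 112 ≤ 150
    N7: 100+32 = 132 ≤ 160
    N9: 100+32 = 132 > 120
Round 2 — N9 snaps.
  N9 sheds 132 kN to N1: 132 each.
    N1: 100+132 = 232 > 140
Round 3 — N1 snaps.
  N1 sheds 232 kN to N23: 232 each.
    N23: 40+232 = 272 > 120
Round 4 — N23 snaps.
  N23 sheds 272 kN to N19, N7: 136 each.
    N19: 112+136 = 248 > 150
    N7: 132+136 = 268 > 160
Round 5 — N19, N7 snap.
  N19 sheds 248 kN to N17, N18, N6: 82 each (2 lost).
    N17: 80+82 = 162 > 160
    N18: 42+82 = 124 > 70
    N6: 60+82 = 142 > 80
  N7 sheds 268 kN to N6: 268 each.
    N6: 142+268 = 410 > 80
Round 6 — N17, N18, N6 snap.
  N17 sheds 162 kN: no online neighbours, lost.
  N18 sheds 124 kN: no online neighbours, lost.
  N6 sheds 410 kN: no online neighbours, lost.
No further breaks.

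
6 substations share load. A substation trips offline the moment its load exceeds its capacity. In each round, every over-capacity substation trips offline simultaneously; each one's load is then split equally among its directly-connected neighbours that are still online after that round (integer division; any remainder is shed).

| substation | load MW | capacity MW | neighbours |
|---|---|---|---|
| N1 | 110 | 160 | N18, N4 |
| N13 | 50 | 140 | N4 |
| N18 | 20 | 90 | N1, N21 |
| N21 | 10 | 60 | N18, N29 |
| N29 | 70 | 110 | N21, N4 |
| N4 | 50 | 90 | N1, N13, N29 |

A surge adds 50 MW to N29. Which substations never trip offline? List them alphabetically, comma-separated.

Round 1 — N29 at 120 > 110. N29 trips offline.
  N29 sheds 120 MW to N21, N4: 60 each.
    N21: 10+60 = 70 > 60
    N4: 50+60 = 110 > 90
Round 2 — N21, N4 trip offline.
  N21 sheds 70 MW to N18: 70 each.
    N18: 20+70 = 90 ≤ 90
  N4 sheds 110 MW to N1, N13: 55 each.
    N1: 110+55 = 165 > 160
    N13: 50+55 = 105 ≤ 140
Round 3 — N1 trips offline.
  N1 sheds 165 MW to N18: 165 each.
    N18: 90+165 = 255 > 90
Round 4 — N18 trips offline.
  N18 sheds 255 MW: no online neighbours, lost.
No further trips.

N13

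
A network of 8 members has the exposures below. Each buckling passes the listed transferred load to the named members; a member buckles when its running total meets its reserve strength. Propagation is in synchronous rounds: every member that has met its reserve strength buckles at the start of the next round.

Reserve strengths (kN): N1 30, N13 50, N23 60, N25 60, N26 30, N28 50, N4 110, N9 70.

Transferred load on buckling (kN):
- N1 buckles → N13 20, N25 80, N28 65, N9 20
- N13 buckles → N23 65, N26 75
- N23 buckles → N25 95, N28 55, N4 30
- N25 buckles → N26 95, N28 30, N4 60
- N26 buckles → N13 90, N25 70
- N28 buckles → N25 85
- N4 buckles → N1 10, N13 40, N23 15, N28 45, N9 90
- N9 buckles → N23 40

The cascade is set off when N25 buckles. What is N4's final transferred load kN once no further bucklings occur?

Round 1 — N25 buckles (initial).
  N26: +95 → 95 ≥ 30
  N28: +30 → 30 < 50
  N4: +60 → 60 < 110
Round 2 — N26 buckles.
  N13: +90 → 90 ≥ 50
Round 3 — N13 buckles.
  N23: +65 → 65 ≥ 60
Round 4 — N23 buckles.
  N28: +55 → 85 ≥ 50
  N4: +30 → 90 < 110
Round 5 — N28 buckles.
No further bucklings.

90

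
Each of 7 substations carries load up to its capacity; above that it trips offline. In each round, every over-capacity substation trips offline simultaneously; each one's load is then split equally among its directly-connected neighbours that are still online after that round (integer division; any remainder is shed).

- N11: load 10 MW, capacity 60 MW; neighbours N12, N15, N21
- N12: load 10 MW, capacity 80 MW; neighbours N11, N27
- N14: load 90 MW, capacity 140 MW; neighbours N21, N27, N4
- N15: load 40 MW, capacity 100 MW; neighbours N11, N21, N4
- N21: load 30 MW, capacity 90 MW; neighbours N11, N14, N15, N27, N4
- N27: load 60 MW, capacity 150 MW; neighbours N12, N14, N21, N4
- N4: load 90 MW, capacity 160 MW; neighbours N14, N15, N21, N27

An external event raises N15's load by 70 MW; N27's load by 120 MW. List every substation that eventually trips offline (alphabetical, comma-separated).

Round 1 — N15 at 110 > 100; N27 at 180 > 150. N15, N27 trip offline.
  N15 sheds 110 MW to N11, N21, N4: 36 each (2 lost).
    N11: 10+36 = 46 ≤ 60
    N21: 30+36 = 66 ≤ 90
    N4: 90+36 = 126 ≤ 160
  N27 sheds 180 MW to N12, N14, N21, N4: 45 each.
    N12: 10+45 = 55 ≤ 80
    N14: 90+45 = 135 ≤ 140
    N21: 66+45 = 111 > 90
    N4: 126+45 = 171 > 160
Round 2 — N21, N4 trip offline.
  N21 sheds 111 MW to N11, N14: 55 each (1 lost).
    N11: 46+55 = 101 > 60
    N14: 135+55 = 190 > 140
  N4 sheds 171 MW to N14: 171 each.
    N14: 190+171 = 361 > 140
Round 3 — N11, N14 trip offline.
  N11 sheds 101 MW to N12: 101 each.
    N12: 55+101 = 156 > 80
  N14 sheds 361 MW: no online neighbours, lost.
Round 4 — N12 trips offline.
  N12 sheds 156 MW: no online neighbours, lost.
No further trips.

N11, N12, N14, N15, N21, N27, N4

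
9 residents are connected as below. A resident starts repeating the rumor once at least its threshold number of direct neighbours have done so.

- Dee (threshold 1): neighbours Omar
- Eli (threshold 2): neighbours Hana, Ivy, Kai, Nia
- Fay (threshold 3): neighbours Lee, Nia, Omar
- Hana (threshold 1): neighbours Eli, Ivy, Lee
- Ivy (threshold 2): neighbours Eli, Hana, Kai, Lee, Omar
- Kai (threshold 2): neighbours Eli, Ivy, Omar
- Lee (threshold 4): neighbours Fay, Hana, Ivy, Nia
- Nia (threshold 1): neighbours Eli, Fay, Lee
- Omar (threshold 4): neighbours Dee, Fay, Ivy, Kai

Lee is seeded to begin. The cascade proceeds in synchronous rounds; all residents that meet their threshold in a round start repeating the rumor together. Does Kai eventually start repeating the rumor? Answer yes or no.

yes

Round 1 — Lee starts repeating the rumor (initial).
Round 2 — checking thresholds:
  Fay: 1 of 3 neighbours < 3, not yet.
  Hana: 1 of 3 neighbours ≥ 1, starts repeating the rumor.
  Ivy: 1 of 5 neighbours < 2, not yet.
  Nia: 1 of 3 neighbours ≥ 1, starts repeating the rumor.
Round 3 — checking thresholds:
  Eli: 2 of 4 neighbours ≥ 2, starts repeating the rumor.
  Fay: 2 of 3 neighbours < 3, not yet.
  Ivy: 2 of 5 neighbours ≥ 2, starts repeating the rumor.
Round 4 — checking thresholds:
  Fay: 2 of 3 neighbours < 3, not yet.
  Kai: 2 of 3 neighbours ≥ 2, starts repeating the rumor.
  Omar: 1 of 4 neighbours < 4, not yet.
Round 5 — no new spreads; cascade stops.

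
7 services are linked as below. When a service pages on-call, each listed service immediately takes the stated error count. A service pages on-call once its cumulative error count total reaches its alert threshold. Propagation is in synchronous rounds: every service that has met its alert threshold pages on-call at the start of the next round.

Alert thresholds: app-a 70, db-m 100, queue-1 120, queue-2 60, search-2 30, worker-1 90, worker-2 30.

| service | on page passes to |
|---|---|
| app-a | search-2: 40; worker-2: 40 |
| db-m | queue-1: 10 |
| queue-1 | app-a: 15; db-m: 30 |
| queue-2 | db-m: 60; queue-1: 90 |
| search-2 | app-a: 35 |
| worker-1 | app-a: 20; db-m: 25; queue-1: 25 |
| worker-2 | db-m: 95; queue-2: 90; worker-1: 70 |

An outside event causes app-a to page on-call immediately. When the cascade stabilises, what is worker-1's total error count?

Round 1 — app-a pages on-call (initial).
  search-2: +40 → 40 ≥ 30
  worker-2: +40 → 40 ≥ 30
Round 2 — search-2, worker-2 page on-call.
  db-m: +95 → 95 < 100
  queue-2: +90 → 90 ≥ 60
  worker-1: +70 → 70 < 90
Round 3 — queue-2 pages on-call.
  db-m: +60 → 155 ≥ 100
  queue-1: +90 → 90 < 120
Round 4 — db-m pages on-call.
  queue-1: +10 → 100 < 120
No further pages.

70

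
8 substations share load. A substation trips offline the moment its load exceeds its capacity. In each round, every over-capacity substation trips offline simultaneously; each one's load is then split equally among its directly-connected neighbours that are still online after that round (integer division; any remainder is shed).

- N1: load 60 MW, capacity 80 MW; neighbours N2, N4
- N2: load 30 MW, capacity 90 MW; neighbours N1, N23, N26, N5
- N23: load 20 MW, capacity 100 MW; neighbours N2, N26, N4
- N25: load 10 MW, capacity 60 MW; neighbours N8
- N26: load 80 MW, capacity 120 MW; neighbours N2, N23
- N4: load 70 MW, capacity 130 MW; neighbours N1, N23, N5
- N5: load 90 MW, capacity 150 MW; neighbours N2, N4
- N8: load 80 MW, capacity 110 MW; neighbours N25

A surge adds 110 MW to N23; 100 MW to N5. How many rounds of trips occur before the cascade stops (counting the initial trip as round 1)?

3

Round 1 — N23 at 130 > 100; N5 at 190 > 150. N23, N5 trip offline.
  N23 sheds 130 MW to N2, N26, N4: 43 each (1 lost).
    N2: 30+43 = 73 ≤ 90
    N26: 80+43 = 123 > 120
    N4: 70+43 = 113 ≤ 130
  N5 sheds 190 MW to N2, N4: 95 each.
    N2: 73+95 = 168 > 90
    N4: 113+95 = 208 > 130
Round 2 — N2, N26, N4 trip offline.
  N2 sheds 168 MW to N1: 168 each.
    N1: 60+168 = 228 > 80
  N26 sheds 123 MW: no online neighbours, lost.
  N4 sheds 208 MW to N1: 208 each.
    N1: 228+208 = 436 > 80
Round 3 — N1 trips offline.
  N1 sheds 436 MW: no online neighbours, lost.
No further trips.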